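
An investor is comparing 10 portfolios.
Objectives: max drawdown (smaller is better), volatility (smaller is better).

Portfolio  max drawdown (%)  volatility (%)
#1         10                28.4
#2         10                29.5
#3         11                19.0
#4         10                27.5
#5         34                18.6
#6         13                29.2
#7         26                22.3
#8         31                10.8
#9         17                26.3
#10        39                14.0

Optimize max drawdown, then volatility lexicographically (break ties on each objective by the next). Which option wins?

#4

First minimize max drawdown: best is 10, kept {#1, #2, #4}.
Then minimize volatility: best is 27.5, kept {#4}.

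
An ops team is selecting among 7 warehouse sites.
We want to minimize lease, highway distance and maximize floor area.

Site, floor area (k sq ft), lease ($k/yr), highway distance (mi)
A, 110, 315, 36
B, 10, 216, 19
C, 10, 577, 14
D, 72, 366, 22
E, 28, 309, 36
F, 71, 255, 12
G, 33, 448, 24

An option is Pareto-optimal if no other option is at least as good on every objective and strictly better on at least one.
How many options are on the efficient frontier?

A: not dominated (best floor area).
B: not dominated (best lease).
C: dominated by F (floor area 71≥10, lease 255≤577, highway distance 12≤14).
D: not dominated.
E: dominated by F (floor area 71≥28, lease 255≤309, highway distance 12≤36).
F: not dominated (best highway distance).
G: dominated by D (floor area 72≥33, lease 366≤448, highway distance 22≤24).
Pareto-optimal: A, B, D, F → 4.

4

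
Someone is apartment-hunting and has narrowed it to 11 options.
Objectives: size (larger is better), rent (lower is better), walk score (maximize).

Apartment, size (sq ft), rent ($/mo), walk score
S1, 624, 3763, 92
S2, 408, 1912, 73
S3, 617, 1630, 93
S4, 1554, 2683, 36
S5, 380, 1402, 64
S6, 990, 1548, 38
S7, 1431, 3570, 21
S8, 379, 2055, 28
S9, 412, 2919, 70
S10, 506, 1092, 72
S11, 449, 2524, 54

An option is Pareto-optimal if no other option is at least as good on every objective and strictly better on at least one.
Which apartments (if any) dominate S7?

S4: size 1554≥1431, rent 2683≤3570, walk score 36≥21 — dominates S7.
Others (S1, S2, S3, S5, S6, S8, S9, S10, S11) are each worse than S7 on at least one objective.

S4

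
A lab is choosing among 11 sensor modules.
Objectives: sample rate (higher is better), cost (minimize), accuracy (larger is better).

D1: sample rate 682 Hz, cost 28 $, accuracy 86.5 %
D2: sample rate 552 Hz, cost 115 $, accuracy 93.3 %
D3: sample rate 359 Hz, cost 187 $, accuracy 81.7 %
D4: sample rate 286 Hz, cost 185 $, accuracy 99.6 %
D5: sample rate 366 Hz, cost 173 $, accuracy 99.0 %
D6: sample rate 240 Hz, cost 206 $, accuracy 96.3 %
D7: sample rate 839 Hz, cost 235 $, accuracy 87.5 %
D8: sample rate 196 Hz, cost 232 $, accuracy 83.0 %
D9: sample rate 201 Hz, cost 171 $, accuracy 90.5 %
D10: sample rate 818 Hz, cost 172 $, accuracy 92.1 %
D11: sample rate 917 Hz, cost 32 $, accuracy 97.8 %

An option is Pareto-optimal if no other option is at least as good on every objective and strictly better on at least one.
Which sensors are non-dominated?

D1: not dominated (best cost).
D2: dominated by D11 (sample rate 917≥552, cost 32≤115, accuracy 97.8≥93.3).
D3: dominated by D1 (sample rate 682≥359, cost 28≤187, accuracy 86.5≥81.7).
D4: not dominated (best accuracy).
D5: not dominated.
D6: dominated by D4 (sample rate 286≥240, cost 185≤206, accuracy 99.6≥96.3).
D7: dominated by D11 (sample rate 917≥839, cost 32≤235, accuracy 97.8≥87.5).
D8: dominated by D1 (sample rate 682≥196, cost 28≤232, accuracy 86.5≥83.0).
D9: dominated by D2 (sample rate 552≥201, cost 115≤171, accuracy 93.3≥90.5).
D10: dominated by D11 (sample rate 917≥818, cost 32≤172, accuracy 97.8≥92.1).
D11: not dominated (best sample rate).

D1, D4, D5, D11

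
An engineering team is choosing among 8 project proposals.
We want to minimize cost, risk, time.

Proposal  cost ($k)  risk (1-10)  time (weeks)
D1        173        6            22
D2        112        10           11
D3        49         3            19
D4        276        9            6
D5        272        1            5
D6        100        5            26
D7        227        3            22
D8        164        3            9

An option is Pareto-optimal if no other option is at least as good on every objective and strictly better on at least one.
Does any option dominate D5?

No

D1: worse on risk (6 vs 1).
D2: worse on risk (10 vs 1).
D3: worse on risk (3 vs 1).
D4: worse on cost (276 vs 272).
D6: worse on risk (5 vs 1).
D7: worse on risk (3 vs 1).
D8: worse on risk (3 vs 1).
No option is at least as good as D5 on every objective and strictly better on one.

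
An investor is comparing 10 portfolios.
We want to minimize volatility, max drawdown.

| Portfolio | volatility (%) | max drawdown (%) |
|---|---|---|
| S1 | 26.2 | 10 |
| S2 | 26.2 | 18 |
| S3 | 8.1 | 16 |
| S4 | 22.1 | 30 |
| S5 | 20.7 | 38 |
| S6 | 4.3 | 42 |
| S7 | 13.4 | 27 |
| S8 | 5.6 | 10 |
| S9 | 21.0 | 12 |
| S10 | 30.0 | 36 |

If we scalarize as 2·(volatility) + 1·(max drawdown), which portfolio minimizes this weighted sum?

S1: 2·26.2 + 1·10 = 62.4
S2: 2·26.2 + 1·18 = 70.4
S3: 2·8.1 + 1·16 = 32.2
S4: 2·22.1 + 1·30 = 74.2
S5: 2·20.7 + 1·38 = 79.4
S6: 2·4.3 + 1·42 = 50.6
S7: 2·13.4 + 1·27 = 53.8
S8: 2·5.6 + 1·10 = 21.2
S9: 2·21.0 + 1·12 = 54.0
S10: 2·30.0 + 1·36 = 96.0
Lowest: S8 at 21.2.

S8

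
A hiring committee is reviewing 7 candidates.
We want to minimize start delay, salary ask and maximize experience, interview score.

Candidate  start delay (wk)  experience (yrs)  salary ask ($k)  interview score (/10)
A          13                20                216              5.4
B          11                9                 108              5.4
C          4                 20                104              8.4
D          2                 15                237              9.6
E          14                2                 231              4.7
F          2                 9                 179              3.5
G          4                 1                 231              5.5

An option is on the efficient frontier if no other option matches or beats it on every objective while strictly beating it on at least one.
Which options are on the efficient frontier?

C, D, F

A: dominated by C (start delay 4≤13, experience 20≥20, salary ask 104≤216, interview score 8.4≥5.4).
B: dominated by C (start delay 4≤11, experience 20≥9, salary ask 104≤108, interview score 8.4≥5.4).
C: not dominated (best salary ask).
D: not dominated (best interview score).
E: dominated by A (start delay 13≤14, experience 20≥2, salary ask 216≤231, interview score 5.4≥4.7).
F: not dominated.
G: dominated by C (start delay 4≤4, experience 20≥1, salary ask 104≤231, interview score 8.4≥5.5).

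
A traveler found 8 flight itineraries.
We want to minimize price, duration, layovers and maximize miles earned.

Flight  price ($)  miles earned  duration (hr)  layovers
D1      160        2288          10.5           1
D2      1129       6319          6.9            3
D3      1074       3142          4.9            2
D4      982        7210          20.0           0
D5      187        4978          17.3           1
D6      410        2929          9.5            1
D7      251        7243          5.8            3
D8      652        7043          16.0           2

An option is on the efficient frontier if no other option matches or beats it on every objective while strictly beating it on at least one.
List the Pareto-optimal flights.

D1, D3, D4, D5, D6, D7, D8

D1: not dominated (best price).
D2: dominated by D7 (price 251≤1129, miles earned 7243≥6319, duration 5.8≤6.9, layovers 3≤3).
D3: not dominated (best duration).
D4: not dominated (best layovers).
D5: not dominated.
D6: not dominated.
D7: not dominated (best miles earned).
D8: not dominated.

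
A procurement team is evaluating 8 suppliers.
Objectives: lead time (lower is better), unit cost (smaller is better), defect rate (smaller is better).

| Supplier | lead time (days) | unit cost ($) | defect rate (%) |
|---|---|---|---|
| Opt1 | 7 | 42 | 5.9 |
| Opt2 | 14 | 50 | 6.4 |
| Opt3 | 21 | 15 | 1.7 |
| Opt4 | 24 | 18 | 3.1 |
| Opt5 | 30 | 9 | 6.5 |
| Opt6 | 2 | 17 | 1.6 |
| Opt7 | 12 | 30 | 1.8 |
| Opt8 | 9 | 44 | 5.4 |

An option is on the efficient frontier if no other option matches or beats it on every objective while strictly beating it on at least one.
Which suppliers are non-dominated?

Opt1: dominated by Opt6 (lead time 2≤7, unit cost 17≤42, defect rate 1.6≤5.9).
Opt2: dominated by Opt1 (lead time 7≤14, unit cost 42≤50, defect rate 5.9≤6.4).
Opt3: not dominated.
Opt4: dominated by Opt3 (lead time 21≤24, unit cost 15≤18, defect rate 1.7≤3.1).
Opt5: not dominated (best unit cost).
Opt6: not dominated (best lead time).
Opt7: dominated by Opt6 (lead time 2≤12, unit cost 17≤30, defect rate 1.6≤1.8).
Opt8: dominated by Opt6 (lead time 2≤9, unit cost 17≤44, defect rate 1.6≤5.4).

Opt3, Opt5, Opt6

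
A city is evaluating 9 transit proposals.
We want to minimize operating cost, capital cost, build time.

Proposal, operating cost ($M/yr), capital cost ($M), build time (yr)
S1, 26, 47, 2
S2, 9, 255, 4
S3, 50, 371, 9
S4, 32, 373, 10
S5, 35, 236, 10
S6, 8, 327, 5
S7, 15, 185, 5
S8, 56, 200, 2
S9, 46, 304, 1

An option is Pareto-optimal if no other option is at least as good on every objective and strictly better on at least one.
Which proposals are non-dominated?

S1: not dominated (best capital cost).
S2: not dominated.
S3: dominated by S1 (operating cost 26≤50, capital cost 47≤371, build time 2≤9).
S4: dominated by S1 (operating cost 26≤32, capital cost 47≤373, build time 2≤10).
S5: dominated by S1 (operating cost 26≤35, capital cost 47≤236, build time 2≤10).
S6: not dominated (best operating cost).
S7: not dominated.
S8: dominated by S1 (operating cost 26≤56, capital cost 47≤200, build time 2≤2).
S9: not dominated (best build time).

S1, S2, S6, S7, S9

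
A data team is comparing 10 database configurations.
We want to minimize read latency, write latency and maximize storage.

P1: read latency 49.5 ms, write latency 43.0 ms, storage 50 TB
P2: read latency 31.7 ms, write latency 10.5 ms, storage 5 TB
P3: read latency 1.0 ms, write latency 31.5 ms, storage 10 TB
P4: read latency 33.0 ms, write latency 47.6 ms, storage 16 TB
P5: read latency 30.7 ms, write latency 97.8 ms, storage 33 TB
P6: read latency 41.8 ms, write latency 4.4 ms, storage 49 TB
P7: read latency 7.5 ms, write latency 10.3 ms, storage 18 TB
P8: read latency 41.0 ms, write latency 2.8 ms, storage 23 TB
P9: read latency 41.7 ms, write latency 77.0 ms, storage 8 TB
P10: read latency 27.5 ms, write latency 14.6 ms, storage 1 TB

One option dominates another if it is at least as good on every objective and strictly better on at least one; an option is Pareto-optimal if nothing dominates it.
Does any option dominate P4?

P7 vs P4: read latency 7.5≤33.0, write latency 10.3≤47.6, storage 18≥16 — P7 is at least as good on every objective and strictly better on at least one, so P7 dominates P4.

Yes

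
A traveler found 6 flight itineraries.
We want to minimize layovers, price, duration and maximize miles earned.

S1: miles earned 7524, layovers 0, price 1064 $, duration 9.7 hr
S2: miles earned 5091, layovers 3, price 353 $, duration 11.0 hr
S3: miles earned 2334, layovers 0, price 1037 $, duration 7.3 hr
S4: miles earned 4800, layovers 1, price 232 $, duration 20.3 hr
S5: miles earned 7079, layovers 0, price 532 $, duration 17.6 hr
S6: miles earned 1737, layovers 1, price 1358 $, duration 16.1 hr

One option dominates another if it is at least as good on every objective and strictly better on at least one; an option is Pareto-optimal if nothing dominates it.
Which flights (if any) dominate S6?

S1: miles earned 7524≥1737, layovers 0≤1, price 1064≤1358, duration 9.7≤16.1 — dominates S6.
S3: miles earned 2334≥1737, layovers 0≤1, price 1037≤1358, duration 7.3≤16.1 — dominates S6.
Others (S2, S4, S5) are each worse than S6 on at least one objective.

S1, S3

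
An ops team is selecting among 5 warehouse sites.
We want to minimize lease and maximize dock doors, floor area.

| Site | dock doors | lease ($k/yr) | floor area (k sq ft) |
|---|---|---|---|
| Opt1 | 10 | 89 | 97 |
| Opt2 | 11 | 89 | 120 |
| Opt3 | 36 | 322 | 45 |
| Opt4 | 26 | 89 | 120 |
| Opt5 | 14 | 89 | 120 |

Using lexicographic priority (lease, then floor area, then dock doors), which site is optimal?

First minimize lease: best is 89, kept {Opt1, Opt2, Opt4, Opt5}.
Then maximize floor area: best is 120, kept {Opt2, Opt4, Opt5}.
Then maximize dock doors: best is 26, kept {Opt4}.

Opt4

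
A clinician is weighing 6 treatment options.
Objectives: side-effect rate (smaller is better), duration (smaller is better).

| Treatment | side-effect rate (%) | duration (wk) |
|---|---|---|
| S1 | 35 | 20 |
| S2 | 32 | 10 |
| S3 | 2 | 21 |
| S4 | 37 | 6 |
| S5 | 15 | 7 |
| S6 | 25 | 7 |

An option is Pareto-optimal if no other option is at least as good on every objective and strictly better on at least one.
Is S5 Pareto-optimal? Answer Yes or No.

Yes

S1: worse on side-effect rate (35 vs 15).
S2: worse on side-effect rate (32 vs 15).
S3: worse on duration (21 vs 7).
S4: worse on side-effect rate (37 vs 15).
S6: worse on side-effect rate (25 vs 15).
No option is at least as good as S5 on every objective and strictly better on one.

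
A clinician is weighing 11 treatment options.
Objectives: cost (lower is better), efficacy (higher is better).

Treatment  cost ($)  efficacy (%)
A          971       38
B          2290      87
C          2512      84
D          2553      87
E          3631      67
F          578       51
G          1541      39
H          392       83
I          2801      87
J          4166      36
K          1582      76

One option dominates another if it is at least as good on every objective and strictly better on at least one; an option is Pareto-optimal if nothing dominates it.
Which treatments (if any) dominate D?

B: cost 2290≤2553, efficacy 87≥87 — dominates D.
Others (A, C, E, F, G, H, I, J, K) are each worse than D on at least one objective.

B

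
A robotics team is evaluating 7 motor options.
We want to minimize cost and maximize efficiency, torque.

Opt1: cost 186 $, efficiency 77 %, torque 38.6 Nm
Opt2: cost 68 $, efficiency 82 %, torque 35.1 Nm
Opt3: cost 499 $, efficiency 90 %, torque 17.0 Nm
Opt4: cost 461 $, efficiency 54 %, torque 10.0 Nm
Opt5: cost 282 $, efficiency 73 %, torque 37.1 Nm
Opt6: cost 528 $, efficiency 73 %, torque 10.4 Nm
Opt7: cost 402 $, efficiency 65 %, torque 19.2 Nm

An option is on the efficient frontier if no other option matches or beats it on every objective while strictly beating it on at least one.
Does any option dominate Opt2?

Opt1: worse on cost (186 vs 68).
Opt3: worse on cost (499 vs 68).
Opt4: worse on cost (461 vs 68).
Opt5: worse on cost (282 vs 68).
Opt6: worse on cost (528 vs 68).
Opt7: worse on cost (402 vs 68).
No option is at least as good as Opt2 on every objective and strictly better on one.

No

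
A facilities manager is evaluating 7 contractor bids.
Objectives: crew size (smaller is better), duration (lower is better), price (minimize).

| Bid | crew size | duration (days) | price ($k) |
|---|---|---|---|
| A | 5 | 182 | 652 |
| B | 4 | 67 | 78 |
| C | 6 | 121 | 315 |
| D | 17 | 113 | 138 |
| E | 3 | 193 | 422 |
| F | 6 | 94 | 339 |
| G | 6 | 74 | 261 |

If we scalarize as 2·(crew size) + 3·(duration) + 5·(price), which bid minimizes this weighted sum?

A: 2·5 + 3·182 + 5·652 = 3816
B: 2·4 + 3·67 + 5·78 = 599
C: 2·6 + 3·121 + 5·315 = 1950
D: 2·17 + 3·113 + 5·138 = 1063
E: 2·3 + 3·193 + 5·422 = 2695
F: 2·6 + 3·94 + 5·339 = 1989
G: 2·6 + 3·74 + 5·261 = 1539
Lowest: B at 599.

B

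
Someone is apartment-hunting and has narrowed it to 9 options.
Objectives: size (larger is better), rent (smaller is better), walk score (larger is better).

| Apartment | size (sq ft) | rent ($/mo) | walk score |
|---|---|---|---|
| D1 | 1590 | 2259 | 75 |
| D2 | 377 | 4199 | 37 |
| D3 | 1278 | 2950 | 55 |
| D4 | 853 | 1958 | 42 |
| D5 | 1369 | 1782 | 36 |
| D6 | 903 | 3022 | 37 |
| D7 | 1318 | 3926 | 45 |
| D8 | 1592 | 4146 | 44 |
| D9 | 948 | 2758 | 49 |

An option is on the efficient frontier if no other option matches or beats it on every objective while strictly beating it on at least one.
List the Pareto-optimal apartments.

D1, D4, D5, D8

D1: not dominated (best walk score).
D2: dominated by D1 (size 1590≥377, rent 2259≤4199, walk score 75≥37).
D3: dominated by D1 (size 1590≥1278, rent 2259≤2950, walk score 75≥55).
D4: not dominated.
D5: not dominated (best rent).
D6: dominated by D1 (size 1590≥903, rent 2259≤3022, walk score 75≥37).
D7: dominated by D1 (size 1590≥1318, rent 2259≤3926, walk score 75≥45).
D8: not dominated (best size).
D9: dominated by D1 (size 1590≥948, rent 2259≤2758, walk score 75≥49).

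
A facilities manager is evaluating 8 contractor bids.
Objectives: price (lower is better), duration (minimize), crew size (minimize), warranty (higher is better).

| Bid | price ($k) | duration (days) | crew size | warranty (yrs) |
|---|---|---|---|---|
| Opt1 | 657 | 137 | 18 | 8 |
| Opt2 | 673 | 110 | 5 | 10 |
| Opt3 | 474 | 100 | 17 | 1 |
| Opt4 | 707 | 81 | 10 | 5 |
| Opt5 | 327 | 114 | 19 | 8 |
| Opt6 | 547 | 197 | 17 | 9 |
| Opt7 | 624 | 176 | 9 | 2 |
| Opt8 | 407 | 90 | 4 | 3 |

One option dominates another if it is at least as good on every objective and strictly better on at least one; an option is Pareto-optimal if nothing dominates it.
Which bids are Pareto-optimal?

Opt1, Opt2, Opt4, Opt5, Opt6, Opt8

Opt1: not dominated.
Opt2: not dominated (best warranty).
Opt3: dominated by Opt8 (price 407≤474, duration 90≤100, crew size 4≤17, warranty 3≥1).
Opt4: not dominated (best duration).
Opt5: not dominated (best price).
Opt6: not dominated.
Opt7: dominated by Opt8 (price 407≤624, duration 90≤176, crew size 4≤9, warranty 3≥2).
Opt8: not dominated (best crew size).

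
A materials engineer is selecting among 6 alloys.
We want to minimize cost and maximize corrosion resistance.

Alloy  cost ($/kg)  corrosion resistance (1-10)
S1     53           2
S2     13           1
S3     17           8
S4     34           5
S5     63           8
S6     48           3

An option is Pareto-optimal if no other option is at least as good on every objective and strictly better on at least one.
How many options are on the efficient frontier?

2

S1: dominated by S3 (cost 17≤53, corrosion resistance 8≥2).
S2: not dominated (best cost).
S3: not dominated.
S4: dominated by S3 (cost 17≤34, corrosion resistance 8≥5).
S5: dominated by S3 (cost 17≤63, corrosion resistance 8≥8).
S6: dominated by S3 (cost 17≤48, corrosion resistance 8≥3).
Pareto-optimal: S2, S3 → 2.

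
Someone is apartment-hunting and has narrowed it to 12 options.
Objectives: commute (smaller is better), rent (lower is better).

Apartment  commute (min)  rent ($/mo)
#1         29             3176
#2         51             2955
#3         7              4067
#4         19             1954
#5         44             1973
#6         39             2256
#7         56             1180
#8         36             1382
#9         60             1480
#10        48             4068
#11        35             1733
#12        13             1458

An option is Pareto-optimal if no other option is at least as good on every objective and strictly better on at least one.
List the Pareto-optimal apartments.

#3, #7, #8, #12

#1: dominated by #4 (commute 19≤29, rent 1954≤3176).
#2: dominated by #4 (commute 19≤51, rent 1954≤2955).
#3: not dominated (best commute).
#4: dominated by #12 (commute 13≤19, rent 1458≤1954).
#5: dominated by #4 (commute 19≤44, rent 1954≤1973).
#6: dominated by #4 (commute 19≤39, rent 1954≤2256).
#7: not dominated (best rent).
#8: not dominated.
#9: dominated by #7 (commute 56≤60, rent 1180≤1480).
#10: dominated by #1 (commute 29≤48, rent 3176≤4068).
#11: dominated by #12 (commute 13≤35, rent 1458≤1733).
#12: not dominated.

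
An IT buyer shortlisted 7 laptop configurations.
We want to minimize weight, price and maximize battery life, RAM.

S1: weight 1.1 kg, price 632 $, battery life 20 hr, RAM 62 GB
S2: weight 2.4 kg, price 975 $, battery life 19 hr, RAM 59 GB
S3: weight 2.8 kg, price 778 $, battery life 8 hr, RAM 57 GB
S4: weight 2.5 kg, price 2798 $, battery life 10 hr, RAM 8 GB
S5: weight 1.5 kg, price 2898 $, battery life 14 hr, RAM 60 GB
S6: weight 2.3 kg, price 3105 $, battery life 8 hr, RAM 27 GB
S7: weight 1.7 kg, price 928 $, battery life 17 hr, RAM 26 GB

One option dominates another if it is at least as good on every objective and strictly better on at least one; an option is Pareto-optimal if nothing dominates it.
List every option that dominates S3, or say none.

S1: weight 1.1≤2.8, price 632≤778, battery life 20≥8, RAM 62≥57 — dominates S3.
Others (S2, S4, S5, S6, S7) are each worse than S3 on at least one objective.

S1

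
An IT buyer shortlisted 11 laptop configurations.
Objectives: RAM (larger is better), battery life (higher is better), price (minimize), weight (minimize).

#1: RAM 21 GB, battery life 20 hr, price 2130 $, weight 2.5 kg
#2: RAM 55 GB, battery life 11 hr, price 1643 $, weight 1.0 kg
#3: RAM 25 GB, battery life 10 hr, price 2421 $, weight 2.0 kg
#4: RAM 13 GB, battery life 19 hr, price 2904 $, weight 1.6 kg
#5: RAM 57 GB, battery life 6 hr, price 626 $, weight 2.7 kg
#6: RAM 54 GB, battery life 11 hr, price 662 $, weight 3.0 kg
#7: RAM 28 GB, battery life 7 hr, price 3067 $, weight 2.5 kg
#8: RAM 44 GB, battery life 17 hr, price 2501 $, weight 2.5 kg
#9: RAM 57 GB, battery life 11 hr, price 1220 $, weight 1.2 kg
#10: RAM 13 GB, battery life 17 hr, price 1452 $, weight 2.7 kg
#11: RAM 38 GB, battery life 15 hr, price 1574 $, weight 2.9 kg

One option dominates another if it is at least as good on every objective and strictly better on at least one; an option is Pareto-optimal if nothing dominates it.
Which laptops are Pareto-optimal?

#1, #2, #4, #5, #6, #8, #9, #10, #11

#1: not dominated (best battery life).
#2: not dominated (best weight).
#3: dominated by #2 (RAM 55≥25, battery life 11≥10, price 1643≤2421, weight 1.0≤2.0).
#4: not dominated.
#5: not dominated (best price).
#6: not dominated.
#7: dominated by #2 (RAM 55≥28, battery life 11≥7, price 1643≤3067, weight 1.0≤2.5).
#8: not dominated.
#9: not dominated.
#10: not dominated.
#11: not dominated.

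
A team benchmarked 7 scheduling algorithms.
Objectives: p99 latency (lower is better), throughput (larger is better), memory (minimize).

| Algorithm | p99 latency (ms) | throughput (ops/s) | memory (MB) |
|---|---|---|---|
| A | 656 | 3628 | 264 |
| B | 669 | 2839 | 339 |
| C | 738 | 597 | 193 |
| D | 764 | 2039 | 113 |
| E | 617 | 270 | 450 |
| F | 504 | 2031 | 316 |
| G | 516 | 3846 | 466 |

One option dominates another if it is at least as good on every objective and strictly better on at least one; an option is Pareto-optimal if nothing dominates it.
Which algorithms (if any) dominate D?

A: worse on memory (264 vs 113).
B: worse on memory (339 vs 113).
C: worse on throughput (597 vs 2039).
E: worse on throughput (270 vs 2039).
F: worse on throughput (2031 vs 2039).
G: worse on memory (466 vs 113).
No option dominates D.

none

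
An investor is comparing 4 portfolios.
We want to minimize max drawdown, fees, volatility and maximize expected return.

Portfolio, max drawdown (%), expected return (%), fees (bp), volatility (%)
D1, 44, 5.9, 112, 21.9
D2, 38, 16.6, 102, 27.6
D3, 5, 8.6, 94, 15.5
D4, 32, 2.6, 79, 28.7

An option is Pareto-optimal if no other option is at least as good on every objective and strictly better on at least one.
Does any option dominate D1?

Yes

D3 vs D1: max drawdown 5≤44, expected return 8.6≥5.9, fees 94≤112, volatility 15.5≤21.9 — D3 is at least as good on every objective and strictly better on at least one, so D3 dominates D1.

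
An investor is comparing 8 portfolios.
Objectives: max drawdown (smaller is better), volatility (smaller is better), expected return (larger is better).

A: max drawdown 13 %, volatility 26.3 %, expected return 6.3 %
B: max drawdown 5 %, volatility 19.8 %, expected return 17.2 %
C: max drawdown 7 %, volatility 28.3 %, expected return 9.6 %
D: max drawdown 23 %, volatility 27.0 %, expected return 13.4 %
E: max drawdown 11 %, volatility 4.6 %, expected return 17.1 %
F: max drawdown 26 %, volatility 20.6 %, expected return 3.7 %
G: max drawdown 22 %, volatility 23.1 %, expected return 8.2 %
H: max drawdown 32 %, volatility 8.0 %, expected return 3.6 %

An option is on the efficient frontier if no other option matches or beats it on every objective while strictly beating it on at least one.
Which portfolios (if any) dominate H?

E: max drawdown 11≤32, volatility 4.6≤8.0, expected return 17.1≥3.6 — dominates H.
Others (A, B, C, D, F, G) are each worse than H on at least one objective.

E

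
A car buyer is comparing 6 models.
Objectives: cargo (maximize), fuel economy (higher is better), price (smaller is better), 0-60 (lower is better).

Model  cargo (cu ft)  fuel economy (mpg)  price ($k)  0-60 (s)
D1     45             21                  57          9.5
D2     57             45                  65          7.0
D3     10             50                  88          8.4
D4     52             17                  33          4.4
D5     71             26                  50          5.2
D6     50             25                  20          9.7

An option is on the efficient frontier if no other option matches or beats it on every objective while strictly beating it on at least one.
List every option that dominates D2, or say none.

D1: worse on cargo (45 vs 57).
D3: worse on cargo (10 vs 57).
D4: worse on cargo (52 vs 57).
D5: worse on fuel economy (26 vs 45).
D6: worse on cargo (50 vs 57).
No option dominates D2.

none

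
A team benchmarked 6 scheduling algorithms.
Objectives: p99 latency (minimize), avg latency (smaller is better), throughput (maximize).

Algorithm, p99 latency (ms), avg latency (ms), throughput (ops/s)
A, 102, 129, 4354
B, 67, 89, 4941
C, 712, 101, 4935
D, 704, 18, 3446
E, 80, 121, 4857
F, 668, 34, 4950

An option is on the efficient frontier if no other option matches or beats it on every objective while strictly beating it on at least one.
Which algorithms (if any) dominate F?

A: worse on avg latency (129 vs 34).
B: worse on avg latency (89 vs 34).
C: worse on p99 latency (712 vs 668).
D: worse on p99 latency (704 vs 668).
E: worse on avg latency (121 vs 34).
No option dominates F.

none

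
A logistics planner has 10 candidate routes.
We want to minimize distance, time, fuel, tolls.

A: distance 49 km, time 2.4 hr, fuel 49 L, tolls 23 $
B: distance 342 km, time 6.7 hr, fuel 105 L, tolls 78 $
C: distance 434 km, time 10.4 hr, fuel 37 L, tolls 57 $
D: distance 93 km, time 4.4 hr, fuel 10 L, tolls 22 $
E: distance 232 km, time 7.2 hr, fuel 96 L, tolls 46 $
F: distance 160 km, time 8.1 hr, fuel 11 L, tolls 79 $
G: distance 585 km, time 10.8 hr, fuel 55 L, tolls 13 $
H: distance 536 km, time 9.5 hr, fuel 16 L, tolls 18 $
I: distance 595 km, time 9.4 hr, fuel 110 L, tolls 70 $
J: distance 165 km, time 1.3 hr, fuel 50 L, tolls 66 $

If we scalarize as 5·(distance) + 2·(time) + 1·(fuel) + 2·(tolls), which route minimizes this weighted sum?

A: 5·49 + 2·2.4 + 1·49 + 2·23 = 344.8
B: 5·342 + 2·6.7 + 1·105 + 2·78 = 1984.4
C: 5·434 + 2·10.4 + 1·37 + 2·57 = 2341.8
D: 5·93 + 2·4.4 + 1·10 + 2·22 = 527.8
E: 5·232 + 2·7.2 + 1·96 + 2·46 = 1362.4
F: 5·160 + 2·8.1 + 1·11 + 2·79 = 985.2
G: 5·585 + 2·10.8 + 1·55 + 2·13 = 3027.6
H: 5·536 + 2·9.5 + 1·16 + 2·18 = 2751.0
I: 5·595 + 2·9.4 + 1·110 + 2·70 = 3243.8
J: 5·165 + 2·1.3 + 1·50 + 2·66 = 1009.6
Lowest: A at 344.8.

A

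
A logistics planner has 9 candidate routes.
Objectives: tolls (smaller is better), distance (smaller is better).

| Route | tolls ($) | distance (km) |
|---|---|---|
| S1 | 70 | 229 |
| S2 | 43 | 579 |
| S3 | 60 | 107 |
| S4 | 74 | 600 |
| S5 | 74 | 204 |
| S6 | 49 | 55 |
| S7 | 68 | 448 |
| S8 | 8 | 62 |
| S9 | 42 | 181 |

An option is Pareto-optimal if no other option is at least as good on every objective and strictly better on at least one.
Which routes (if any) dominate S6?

S1: worse on tolls (70 vs 49).
S2: worse on distance (579 vs 55).
S3: worse on tolls (60 vs 49).
S4: worse on tolls (74 vs 49).
S5: worse on tolls (74 vs 49).
S7: worse on tolls (68 vs 49).
S8: worse on distance (62 vs 55).
S9: worse on distance (181 vs 55).
No option dominates S6.

none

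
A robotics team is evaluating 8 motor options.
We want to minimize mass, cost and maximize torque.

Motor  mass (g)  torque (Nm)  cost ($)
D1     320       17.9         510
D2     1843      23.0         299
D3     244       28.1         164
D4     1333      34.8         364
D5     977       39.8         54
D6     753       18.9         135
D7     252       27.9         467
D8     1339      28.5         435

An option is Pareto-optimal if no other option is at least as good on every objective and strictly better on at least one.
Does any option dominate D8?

Yes

D4 vs D8: mass 1333≤1339, torque 34.8≥28.5, cost 364≤435 — D4 is at least as good on every objective and strictly better on at least one, so D4 dominates D8.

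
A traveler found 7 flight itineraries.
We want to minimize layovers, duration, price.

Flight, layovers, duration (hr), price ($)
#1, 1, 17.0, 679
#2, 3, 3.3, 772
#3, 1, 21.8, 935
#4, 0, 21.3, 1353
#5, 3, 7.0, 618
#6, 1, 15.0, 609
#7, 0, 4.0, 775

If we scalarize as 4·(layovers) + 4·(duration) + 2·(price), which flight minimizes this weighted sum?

#1: 4·1 + 4·17.0 + 2·679 = 1430.0
#2: 4·3 + 4·3.3 + 2·772 = 1569.2
#3: 4·1 + 4·21.8 + 2·935 = 1961.2
#4: 4·0 + 4·21.3 + 2·1353 = 2791.2
#5: 4·3 + 4·7.0 + 2·618 = 1276.0
#6: 4·1 + 4·15.0 + 2·609 = 1282.0
#7: 4·0 + 4·4.0 + 2·775 = 1566.0
Lowest: #5 at 1276.0.

#5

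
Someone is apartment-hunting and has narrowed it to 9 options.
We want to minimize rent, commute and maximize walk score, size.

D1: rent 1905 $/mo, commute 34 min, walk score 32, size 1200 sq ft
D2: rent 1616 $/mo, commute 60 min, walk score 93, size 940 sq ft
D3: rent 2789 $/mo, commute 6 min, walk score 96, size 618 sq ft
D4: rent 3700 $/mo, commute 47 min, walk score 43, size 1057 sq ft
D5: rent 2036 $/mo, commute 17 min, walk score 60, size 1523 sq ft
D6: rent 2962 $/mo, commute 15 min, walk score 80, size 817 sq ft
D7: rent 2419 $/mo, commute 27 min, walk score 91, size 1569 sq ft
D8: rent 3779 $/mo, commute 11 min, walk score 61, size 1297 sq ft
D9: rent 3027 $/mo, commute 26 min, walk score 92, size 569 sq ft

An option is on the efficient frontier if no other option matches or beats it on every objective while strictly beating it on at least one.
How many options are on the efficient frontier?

7

D1: not dominated.
D2: not dominated (best rent).
D3: not dominated (best commute).
D4: dominated by D5 (rent 2036≤3700, commute 17≤47, walk score 60≥43, size 1523≥1057).
D5: not dominated.
D6: not dominated.
D7: not dominated (best size).
D8: not dominated.
D9: dominated by D3 (rent 2789≤3027, commute 6≤26, walk score 96≥92, size 618≥569).
Pareto-optimal: D1, D2, D3, D5, D6, D7, D8 → 7.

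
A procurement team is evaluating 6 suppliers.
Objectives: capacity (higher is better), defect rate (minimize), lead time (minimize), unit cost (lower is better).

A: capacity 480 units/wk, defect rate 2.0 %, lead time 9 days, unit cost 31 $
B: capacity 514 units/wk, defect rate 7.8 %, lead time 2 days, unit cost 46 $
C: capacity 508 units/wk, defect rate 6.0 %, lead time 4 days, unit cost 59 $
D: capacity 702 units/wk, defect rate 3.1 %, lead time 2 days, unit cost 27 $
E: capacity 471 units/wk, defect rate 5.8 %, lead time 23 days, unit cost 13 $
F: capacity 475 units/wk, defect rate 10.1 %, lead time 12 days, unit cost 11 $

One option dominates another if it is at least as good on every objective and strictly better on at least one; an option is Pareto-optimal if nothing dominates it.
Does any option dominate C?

Yes

D vs C: capacity 702≥508, defect rate 3.1≤6.0, lead time 2≤4, unit cost 27≤59 — D is at least as good on every objective and strictly better on at least one, so D dominates C.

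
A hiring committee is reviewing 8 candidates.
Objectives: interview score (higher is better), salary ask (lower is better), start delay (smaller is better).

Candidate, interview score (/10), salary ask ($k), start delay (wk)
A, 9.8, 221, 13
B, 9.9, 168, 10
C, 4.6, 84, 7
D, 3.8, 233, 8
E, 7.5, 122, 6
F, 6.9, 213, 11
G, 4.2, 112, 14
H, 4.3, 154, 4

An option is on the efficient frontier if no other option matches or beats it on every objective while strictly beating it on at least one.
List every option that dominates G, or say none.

C: interview score 4.6≥4.2, salary ask 84≤112, start delay 7≤14 — dominates G.
Others (A, B, D, E, F, H) are each worse than G on at least one objective.

C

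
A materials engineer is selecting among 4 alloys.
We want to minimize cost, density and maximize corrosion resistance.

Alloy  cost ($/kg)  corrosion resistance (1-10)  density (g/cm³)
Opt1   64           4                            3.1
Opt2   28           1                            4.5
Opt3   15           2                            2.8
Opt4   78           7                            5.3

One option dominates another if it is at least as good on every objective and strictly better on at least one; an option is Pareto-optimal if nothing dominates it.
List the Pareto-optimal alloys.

Opt1: not dominated.
Opt2: dominated by Opt3 (cost 15≤28, corrosion resistance 2≥1, density 2.8≤4.5).
Opt3: not dominated (best cost).
Opt4: not dominated (best corrosion resistance).

Opt1, Opt3, Opt4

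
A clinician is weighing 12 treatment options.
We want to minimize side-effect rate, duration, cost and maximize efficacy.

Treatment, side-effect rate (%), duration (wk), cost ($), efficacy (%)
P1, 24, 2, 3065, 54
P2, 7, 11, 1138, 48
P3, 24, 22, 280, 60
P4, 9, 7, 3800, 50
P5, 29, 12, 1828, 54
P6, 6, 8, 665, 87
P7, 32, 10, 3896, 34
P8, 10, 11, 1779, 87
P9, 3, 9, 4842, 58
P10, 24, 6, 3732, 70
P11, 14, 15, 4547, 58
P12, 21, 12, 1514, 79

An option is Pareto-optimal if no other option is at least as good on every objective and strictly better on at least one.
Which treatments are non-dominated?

P1, P3, P4, P6, P9, P10

P1: not dominated (best duration).
P2: dominated by P6 (side-effect rate 6≤7, duration 8≤11, cost 665≤1138, efficacy 87≥48).
P3: not dominated (best cost).
P4: not dominated.
P5: dominated by P6 (side-effect rate 6≤29, duration 8≤12, cost 665≤1828, efficacy 87≥54).
P6: not dominated.
P7: dominated by P1 (side-effect rate 24≤32, duration 2≤10, cost 3065≤3896, efficacy 54≥34).
P8: dominated by P6 (side-effect rate 6≤10, duration 8≤11, cost 665≤1779, efficacy 87≥87).
P9: not dominated (best side-effect rate).
P10: not dominated.
P11: dominated by P6 (side-effect rate 6≤14, duration 8≤15, cost 665≤4547, efficacy 87≥58).
P12: dominated by P6 (side-effect rate 6≤21, duration 8≤12, cost 665≤1514, efficacy 87≥79).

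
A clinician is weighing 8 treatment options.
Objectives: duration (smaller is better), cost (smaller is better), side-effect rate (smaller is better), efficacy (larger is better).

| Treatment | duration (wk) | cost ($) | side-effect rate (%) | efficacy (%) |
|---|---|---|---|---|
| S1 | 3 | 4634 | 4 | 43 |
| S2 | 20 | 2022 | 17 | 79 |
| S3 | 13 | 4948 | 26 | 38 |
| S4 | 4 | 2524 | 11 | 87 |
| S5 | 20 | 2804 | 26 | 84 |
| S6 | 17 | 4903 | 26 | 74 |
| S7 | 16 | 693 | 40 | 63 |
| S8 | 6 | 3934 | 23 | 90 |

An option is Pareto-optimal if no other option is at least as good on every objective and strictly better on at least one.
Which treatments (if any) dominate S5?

S4: duration 4≤20, cost 2524≤2804, side-effect rate 11≤26, efficacy 87≥84 — dominates S5.
Others (S1, S2, S3, S6, S7, S8) are each worse than S5 on at least one objective.

S4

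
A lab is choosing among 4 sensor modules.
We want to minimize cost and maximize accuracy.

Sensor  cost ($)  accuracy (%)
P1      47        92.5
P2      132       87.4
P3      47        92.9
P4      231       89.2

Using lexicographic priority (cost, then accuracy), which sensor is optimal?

P3

First minimize cost: best is 47, kept {P1, P3}.
Then maximize accuracy: best is 92.9, kept {P3}.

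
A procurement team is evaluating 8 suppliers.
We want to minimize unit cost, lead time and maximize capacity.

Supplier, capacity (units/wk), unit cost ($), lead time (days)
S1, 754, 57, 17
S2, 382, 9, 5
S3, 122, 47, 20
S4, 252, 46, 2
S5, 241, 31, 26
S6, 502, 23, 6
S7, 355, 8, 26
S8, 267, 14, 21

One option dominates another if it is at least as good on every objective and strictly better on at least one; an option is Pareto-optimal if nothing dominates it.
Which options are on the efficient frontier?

S1, S2, S4, S6, S7

S1: not dominated (best capacity).
S2: not dominated.
S3: dominated by S2 (capacity 382≥122, unit cost 9≤47, lead time 5≤20).
S4: not dominated (best lead time).
S5: dominated by S2 (capacity 382≥241, unit cost 9≤31, lead time 5≤26).
S6: not dominated.
S7: not dominated (best unit cost).
S8: dominated by S2 (capacity 382≥267, unit cost 9≤14, lead time 5≤21).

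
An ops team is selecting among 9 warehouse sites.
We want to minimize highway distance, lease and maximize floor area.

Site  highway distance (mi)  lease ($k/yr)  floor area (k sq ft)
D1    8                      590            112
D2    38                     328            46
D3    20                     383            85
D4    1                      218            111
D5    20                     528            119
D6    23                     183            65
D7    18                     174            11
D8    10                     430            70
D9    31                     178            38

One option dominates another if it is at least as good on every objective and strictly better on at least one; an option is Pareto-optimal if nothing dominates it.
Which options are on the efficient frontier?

D1: not dominated.
D2: dominated by D4 (highway distance 1≤38, lease 218≤328, floor area 111≥46).
D3: dominated by D4 (highway distance 1≤20, lease 218≤383, floor area 111≥85).
D4: not dominated (best highway distance).
D5: not dominated (best floor area).
D6: not dominated.
D7: not dominated (best lease).
D8: dominated by D4 (highway distance 1≤10, lease 218≤430, floor area 111≥70).
D9: not dominated.

D1, D4, D5, D6, D7, D9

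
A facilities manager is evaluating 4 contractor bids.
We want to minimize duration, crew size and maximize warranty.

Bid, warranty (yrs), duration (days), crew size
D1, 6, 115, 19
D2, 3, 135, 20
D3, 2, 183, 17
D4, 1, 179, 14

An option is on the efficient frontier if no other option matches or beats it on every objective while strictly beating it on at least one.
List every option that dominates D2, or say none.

D1: warranty 6≥3, duration 115≤135, crew size 19≤20 — dominates D2.
Others (D3, D4) are each worse than D2 on at least one objective.

D1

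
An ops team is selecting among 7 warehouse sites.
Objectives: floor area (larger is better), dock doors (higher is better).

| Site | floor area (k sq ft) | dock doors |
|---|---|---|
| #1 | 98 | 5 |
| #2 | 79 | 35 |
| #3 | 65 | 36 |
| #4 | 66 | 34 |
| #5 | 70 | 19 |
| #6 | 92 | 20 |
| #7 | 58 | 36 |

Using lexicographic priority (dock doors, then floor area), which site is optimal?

First maximize dock doors: best is 36, kept {#3, #7}.
Then maximize floor area: best is 65, kept {#3}.

#3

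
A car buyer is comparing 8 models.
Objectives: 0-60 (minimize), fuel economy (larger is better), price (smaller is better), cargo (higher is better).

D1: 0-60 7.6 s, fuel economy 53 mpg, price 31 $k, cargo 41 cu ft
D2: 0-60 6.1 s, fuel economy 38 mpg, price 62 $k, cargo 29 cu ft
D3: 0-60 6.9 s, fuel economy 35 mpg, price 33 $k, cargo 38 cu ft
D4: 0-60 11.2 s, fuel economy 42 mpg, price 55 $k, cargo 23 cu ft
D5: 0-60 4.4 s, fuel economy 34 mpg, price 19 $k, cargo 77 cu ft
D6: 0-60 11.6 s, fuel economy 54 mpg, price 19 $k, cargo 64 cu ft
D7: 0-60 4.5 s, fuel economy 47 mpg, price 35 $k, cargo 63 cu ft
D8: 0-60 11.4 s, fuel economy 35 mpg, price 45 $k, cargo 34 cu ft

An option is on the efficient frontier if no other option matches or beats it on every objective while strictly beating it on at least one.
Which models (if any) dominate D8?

D1: 0-60 7.6≤11.4, fuel economy 53≥35, price 31≤45, cargo 41≥34 — dominates D8.
D3: 0-60 6.9≤11.4, fuel economy 35≥35, price 33≤45, cargo 38≥34 — dominates D8.
D7: 0-60 4.5≤11.4, fuel economy 47≥35, price 35≤45, cargo 63≥34 — dominates D8.
Others (D2, D4, D5, D6) are each worse than D8 on at least one objective.

D1, D3, D7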